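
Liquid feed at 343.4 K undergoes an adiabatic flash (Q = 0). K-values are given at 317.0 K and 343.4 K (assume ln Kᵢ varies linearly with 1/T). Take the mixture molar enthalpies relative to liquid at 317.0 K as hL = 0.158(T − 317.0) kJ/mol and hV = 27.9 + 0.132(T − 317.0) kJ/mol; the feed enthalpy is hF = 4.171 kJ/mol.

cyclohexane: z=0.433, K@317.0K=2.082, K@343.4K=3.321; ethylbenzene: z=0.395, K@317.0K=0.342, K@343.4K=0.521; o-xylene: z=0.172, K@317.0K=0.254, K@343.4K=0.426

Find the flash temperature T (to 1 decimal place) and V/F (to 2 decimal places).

Adiabatic flash: solve Rachford–Rice at each trial T, then check hF = ψ·hV(T) + (1−ψ)·hL(T).
  T = 317.0 K: K = (2.082, 0.342, 0.254), RR gives ψ = 0.108, H_out = 3.019 kJ/mol
  T = 343.4 K: K = (3.321, 0.521, 0.426), RR gives ψ = 0.605, H_out = 20.649 kJ/mol
  T = 330.2 K: K = (2.654, 0.426, 0.332), RR gives ψ = 0.375, H_out = 12.410 kJ/mol
  T = 323.6 K: K = (2.357, 0.382, 0.291), RR gives ψ = 0.253, H_out = 8.046 kJ/mol
  T = 320.3 K: K = (2.216, 0.362, 0.272), RR gives ψ = 0.184, H_out = 5.648 kJ/mol
  T = 318.6 K: K = (2.146, 0.352, 0.263), RR gives ψ = 0.146, H_out = 4.328 kJ/mol
Linear interpolation between T = 317.0 (H_out = 3.019) and T = 318.6 (H_out = 4.328) on hF = 4.171 gives T ≈ 318.4 K, at which ψ = 0.14.

T = 318.4 K, V/F = 0.14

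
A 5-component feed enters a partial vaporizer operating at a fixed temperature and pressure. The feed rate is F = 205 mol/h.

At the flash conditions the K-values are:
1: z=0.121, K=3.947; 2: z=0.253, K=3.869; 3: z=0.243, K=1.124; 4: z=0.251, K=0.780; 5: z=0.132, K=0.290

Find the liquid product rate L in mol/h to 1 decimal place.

L = 20.8 mol/h

Newton–Raphson from V/F = 0.5:
  V/F = 0.500: g = 0.2633, g' = -0.702 → V/F = 0.875
  V/F = 0.875: g = 0.0176, g' = -0.737 → V/F = 0.899
Converged at V/F = 0.899.
Then V = V/F·F = 0.8986·205 = 184.2 mol/h and L = F − V = 20.8 mol/h.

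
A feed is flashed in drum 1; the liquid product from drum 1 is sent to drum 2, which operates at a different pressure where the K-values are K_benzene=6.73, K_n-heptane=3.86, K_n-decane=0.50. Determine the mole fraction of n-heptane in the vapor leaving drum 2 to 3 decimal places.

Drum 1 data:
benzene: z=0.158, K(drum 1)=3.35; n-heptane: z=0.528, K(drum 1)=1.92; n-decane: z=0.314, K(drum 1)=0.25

Drum 1:
Rachford–Rice: g(ψ₁) = Σ zᵢ(Kᵢ−1)/(1+ψ₁(Kᵢ−1)) = 0.
g(0) = ΣzᵢKᵢ − 1 = 0.622 and g(1) = 1 − Σzᵢ/Kᵢ = -0.578, so a root lies in (0, 1).
Newton–Raphson from ψ₁ = 0.55:
  ψ₁ = 0.550: g = 0.0837, g' = -0.875 → ψ₁ = 0.646
  ψ₁ = 0.646: g = -0.0043, g' = -0.978 → ψ₁ = 0.641
Converged at ψ₁ = 0.641.
Drum-1 compositions:
  benzene: x = 0.063, y = 0.211
  n-heptane: x = 0.332, y = 0.638
  n-decane: x = 0.605, y = 0.151
Drum-2 feed = drum-1 liquid: z₂ = (0.0630, 0.3321, 0.6049).
Drum 2:
Let ψ₂ = V/F and solve Σ zᵢ(Kᵢ−1)/(1+ψ₂(Kᵢ−1)) = 0.
g(0) = ΣzᵢKᵢ − 1 = 1.009 and g(1) = 1 − Σzᵢ/Kᵢ = -0.305, so a root lies in (0, 1).
Iterate (Newton) starting at ψ₂ = 0.48:
  ψ₂ = 0.480: g = 0.0986, g' = -0.891 → ψ₂ = 0.591
  ψ₂ = 0.591: g = 0.0064, g' = -0.788 → ψ₂ = 0.599
Converged at ψ₂ = 0.599.
  benzene: x = 0.014, y = 0.096
  n-heptane: x = 0.122, y = 0.473
  n-decane: x = 0.863, y = 0.432

y_n-heptane (drum 2) = 0.473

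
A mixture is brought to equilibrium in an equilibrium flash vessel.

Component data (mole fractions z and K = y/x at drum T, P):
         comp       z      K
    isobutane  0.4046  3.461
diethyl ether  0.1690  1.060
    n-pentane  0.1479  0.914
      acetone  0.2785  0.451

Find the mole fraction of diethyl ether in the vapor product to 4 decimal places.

y_diethyl ether = 0.1699

Newton–Raphson from V/F = 0.53:
  V/F = 0.5300: g = 0.21297, g' = -0.6302 → V/F = 0.8679
  V/F = 0.8679: g = 0.02135, g' = -0.5573 → V/F = 0.9062
  V/F = 0.9062: g = -0.00021, g' = -0.5691 → V/F = 0.9059
Converged at V/F = 0.9059.
Compositions from xᵢ = zᵢ/(1+V/F(Kᵢ−1)), yᵢ = Kᵢxᵢ:
  isobutane: x = 0.1253, y = 0.4336
  diethyl ether: x = 0.1603, y = 0.1699
  n-pentane: x = 0.1604, y = 0.1466
  acetone: x = 0.5540, y = 0.2499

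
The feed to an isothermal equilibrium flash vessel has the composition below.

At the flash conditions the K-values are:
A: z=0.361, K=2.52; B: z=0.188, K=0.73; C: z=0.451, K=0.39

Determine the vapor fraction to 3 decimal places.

ψ = 0.277

Material balance + equilibrium reduce to Σ zᵢ(Kᵢ−1)/(1+ψ(Kᵢ−1)) = 0.
Check two-phase: ΣzᵢKᵢ = 1.223 > 1 and Σzᵢ/Kᵢ = 1.557 > 1, so g(0) = 0.223 > 0 and g(1) = -0.557 < 0.
Newton–Raphson from ψ = 0.5:
  ψ = 0.500: g = -0.1428, g' = -0.635 → ψ = 0.275
  ψ = 0.275: g = 0.0014, g' = -0.673 → ψ = 0.277
Converged at ψ = 0.277.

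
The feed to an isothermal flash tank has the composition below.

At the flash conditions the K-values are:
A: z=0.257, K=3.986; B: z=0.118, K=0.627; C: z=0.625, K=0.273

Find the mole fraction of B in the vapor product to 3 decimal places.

y_B = 0.078

Newton iteration, ψ⁰ = 0.6:
  ψ = 0.600: g = -0.5877, g' = -1.360 → ψ = 0.168
  ψ = 0.168: g = -0.0535, g' = -1.464 → ψ = 0.131
  ψ = 0.131: g = 0.0024, g' = -1.604 → ψ = 0.133
Converged at ψ = 0.133.
Compositions from xᵢ = zᵢ/(1+ψ(Kᵢ−1)), yᵢ = Kᵢxᵢ:
  A: x = 0.184, y = 0.733
  B: x = 0.124, y = 0.078
  C: x = 0.692, y = 0.189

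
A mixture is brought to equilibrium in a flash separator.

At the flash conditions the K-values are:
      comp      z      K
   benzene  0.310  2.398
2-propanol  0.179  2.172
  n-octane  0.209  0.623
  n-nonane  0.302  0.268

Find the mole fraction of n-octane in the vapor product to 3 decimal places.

y_n-octane = 0.155

Material balance + equilibrium reduce to Σ zᵢ(Kᵢ−1)/(1+β(Kᵢ−1)) = 0.
Feasibility: ΣzᵢKᵢ = 1.343, Σzᵢ/Kᵢ = 1.674 — both > 1, two phases present.
Newton iteration, β⁰ = 0.5:
  β = 0.500: g = -0.0584, g' = -0.755 → β = 0.423
  β = 0.423: g = -0.0011, g' = -0.731 → β = 0.421
Converged at β = 0.421.
Compositions from xᵢ = zᵢ/(1+β(Kᵢ−1)), yᵢ = Kᵢxᵢ:
  benzene: x = 0.195, y = 0.468
  2-propanol: x = 0.120, y = 0.260
  n-octane: x = 0.248, y = 0.155
  n-nonane: x = 0.437, y = 0.117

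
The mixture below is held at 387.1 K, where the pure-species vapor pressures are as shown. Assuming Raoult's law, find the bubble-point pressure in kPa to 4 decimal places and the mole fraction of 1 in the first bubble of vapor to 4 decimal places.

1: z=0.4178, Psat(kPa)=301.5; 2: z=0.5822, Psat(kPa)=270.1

Pbub = 283.2189 kPa, y_1 = 0.4448

At the bubble point ψ → 0, so ΣzᵢKᵢ = 1 with Kᵢ = Pᵢˢᵃᵗ/P ⇒ P = ΣzᵢPᵢˢᵃᵗ.
P = 0.4178·301.5 + 0.5822·270.1 = 283.2189 kPa
yᵢ = zᵢPᵢˢᵃᵗ/P ⇒ y_1 = 0.4178·301.5/283.2189 = 0.4448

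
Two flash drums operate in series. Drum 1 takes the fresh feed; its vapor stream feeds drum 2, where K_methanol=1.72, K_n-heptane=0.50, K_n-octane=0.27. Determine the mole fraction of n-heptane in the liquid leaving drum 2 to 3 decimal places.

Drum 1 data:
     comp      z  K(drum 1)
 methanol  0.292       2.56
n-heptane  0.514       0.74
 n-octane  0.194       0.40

x_n-heptane (drum 2) = 0.457

Drum 1:
Let ψ₁ = V/F and solve Σ zᵢ(Kᵢ−1)/(1+ψ₁(Kᵢ−1)) = 0.
Feasibility: ΣzᵢKᵢ = 1.205, Σzᵢ/Kᵢ = 1.294 — both > 1, two phases present.
Iterate (Newton) starting at ψ₁ = 0.5:
  ψ₁ = 0.500: g = -0.0640, g' = -0.413 → ψ₁ = 0.345
  ψ₁ = 0.345: g = 0.0026, g' = -0.453 → ψ₁ = 0.351
Converged at ψ₁ = 0.351.
Drum-1 compositions:
  methanol: x = 0.189, y = 0.483
  n-heptane: x = 0.566, y = 0.419
  n-octane: x = 0.246, y = 0.098
Drum-2 feed = drum-1 vapor: z₂ = (0.4832, 0.4185, 0.0983).
Drum 2:
Rachford–Rice: g(ψ₂) = Σ zᵢ(Kᵢ−1)/(1+ψ₂(Kᵢ−1)) = 0.
Feasibility: ΣzᵢKᵢ = 1.067, Σzᵢ/Kᵢ = 1.482 — both > 1, two phases present.
Iterate (Newton) starting at ψ₂ = 0.4:
  ψ₂ = 0.400: g = -0.0928, g' = -0.419 → ψ₂ = 0.179
  ψ₂ = 0.179: g = -0.0040, g' = -0.392 → ψ₂ = 0.168
Converged at ψ₂ = 0.168.
  methanol: x = 0.431, y = 0.741
  n-heptane: x = 0.457, y = 0.228
  n-octane: x = 0.112, y = 0.030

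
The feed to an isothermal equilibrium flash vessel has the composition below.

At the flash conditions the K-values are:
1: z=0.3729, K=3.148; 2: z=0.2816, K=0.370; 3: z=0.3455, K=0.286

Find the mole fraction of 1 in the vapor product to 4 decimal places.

y_1 = 0.7543

Material balance + equilibrium reduce to Σ zᵢ(Kᵢ−1)/(1+V/F(Kᵢ−1)) = 0.
Feasibility: ΣzᵢKᵢ = 1.3769, Σzᵢ/Kᵢ = 2.0876 — both > 1, two phases present.
Newton iteration, V/F⁰ = 0.5:
  V/F = 0.5000: g = -0.25643, g' = -1.0642 → V/F = 0.2590
Converged at V/F = 0.2590.
Compositions from xᵢ = zᵢ/(1+V/F(Kᵢ−1)), yᵢ = Kᵢxᵢ:
  1: x = 0.2396, y = 0.7543
  2: x = 0.3365, y = 0.1245
  3: x = 0.4239, y = 0.1212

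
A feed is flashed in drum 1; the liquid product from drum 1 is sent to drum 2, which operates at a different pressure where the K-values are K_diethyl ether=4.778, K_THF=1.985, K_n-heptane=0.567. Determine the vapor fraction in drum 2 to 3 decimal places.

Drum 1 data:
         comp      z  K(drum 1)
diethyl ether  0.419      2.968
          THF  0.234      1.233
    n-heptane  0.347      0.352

Drum 1:
Rachford–Rice: g(ψ₁) = Σ zᵢ(Kᵢ−1)/(1+ψ₁(Kᵢ−1)) = 0.
g(0) = ΣzᵢKᵢ − 1 = 0.654 and g(1) = 1 − Σzᵢ/Kᵢ = -0.317, so a root lies in (0, 1).
Newton–Raphson from ψ₁ = 0.65:
  ψ₁ = 0.650: g = 0.0207, g' = -0.757 → ψ₁ = 0.677
Converged at ψ₁ = 0.677.
Drum-1 compositions:
  diethyl ether: x = 0.180, y = 0.533
  THF: x = 0.202, y = 0.249
  n-heptane: x = 0.618, y = 0.218
Drum-2 feed = drum-1 liquid: z₂ = (0.1796, 0.2021, 0.6182).
Drum 2:
Iterate (Newton) starting at ψ₂ = 0.5:
  ψ₂ = 0.500: g = 0.0266, g' = -0.584 → ψ₂ = 0.546
  ψ₂ = 0.546: g = 0.0007, g' = -0.555 → ψ₂ = 0.547
Converged at ψ₂ = 0.547.
  diethyl ether: x = 0.059, y = 0.280
  THF: x = 0.131, y = 0.261
  n-heptane: x = 0.810, y = 0.459

V/F (drum 2) = 0.547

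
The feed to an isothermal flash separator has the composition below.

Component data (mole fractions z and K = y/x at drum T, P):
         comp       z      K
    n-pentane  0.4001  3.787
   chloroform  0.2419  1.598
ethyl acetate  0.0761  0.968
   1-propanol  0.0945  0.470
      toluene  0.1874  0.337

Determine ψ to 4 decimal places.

Rachford–Rice: g(ψ) = Σ zᵢ(Kᵢ−1)/(1+ψ(Kᵢ−1)) = 0.
Check two-phase: ΣzᵢKᵢ = 2.0830 > 1 and Σzᵢ/Kᵢ = 1.0928 > 1, so g(0) = 1.0830 > 0 and g(1) = -0.0928 < 0.
Newton–Raphson from ψ = 0.5:
  ψ = 0.5000: g = 0.32076, g' = -0.8273 → ψ = 0.8877
  ψ = 0.8877: g = 0.01638, g' = -0.8758 → ψ = 0.9064
  ψ = 0.9064: g = -0.00024, g' = -0.9021 → ψ = 0.9062
Converged at ψ = 0.9062.

ψ = 0.9062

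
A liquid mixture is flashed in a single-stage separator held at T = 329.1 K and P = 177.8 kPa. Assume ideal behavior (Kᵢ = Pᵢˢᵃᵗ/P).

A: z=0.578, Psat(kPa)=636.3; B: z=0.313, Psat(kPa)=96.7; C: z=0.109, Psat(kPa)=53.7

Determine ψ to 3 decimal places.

Raoult's law: Kᵢ = Pᵢˢᵃᵗ/P = Pᵢˢᵃᵗ/177.8.
  K_A = 636.3/177.8 = 3.57874, K_B = 96.7/177.8 = 0.54387, K_C = 53.7/177.8 = 0.30202
Newton iteration, ψ⁰ = 0.5:
  ψ = 0.500: g = 0.3492, g' = -0.968 → ψ = 0.861
  ψ = 0.861: g = 0.0373, g' = -0.881 → ψ = 0.903
  ψ = 0.903: g = -0.0009, g' = -0.924 → ψ = 0.902
Converged at ψ = 0.902.

ψ = 0.902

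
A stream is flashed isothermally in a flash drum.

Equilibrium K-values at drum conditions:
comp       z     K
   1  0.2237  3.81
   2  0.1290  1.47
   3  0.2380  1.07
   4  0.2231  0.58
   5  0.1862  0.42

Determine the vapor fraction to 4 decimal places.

Newton iteration, ψ⁰ = 0.5:
  ψ = 0.5000: g = 0.05584, g' = -0.5125 → ψ = 0.6090
  ψ = 0.6090: g = 0.00209, g' = -0.4794 → ψ = 0.6133
Converged at ψ = 0.6133.

ψ = 0.6133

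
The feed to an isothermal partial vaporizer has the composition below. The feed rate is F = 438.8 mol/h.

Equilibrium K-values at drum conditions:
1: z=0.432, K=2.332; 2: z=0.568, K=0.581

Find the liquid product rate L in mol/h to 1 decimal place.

L = 173.5 mol/h

Material balance + equilibrium reduce to Σ zᵢ(Kᵢ−1)/(1+ψ(Kᵢ−1)) = 0.
g(0) = ΣzᵢKᵢ − 1 = 0.337 and g(1) = 1 − Σzᵢ/Kᵢ = -0.163, so a root lies in (0, 1).
Binary case is linear: z₁(K₁−1)(1+ψ(K₂−1)) + z₂(K₂−1)(1+ψ(K₁−1)) = 0
⇒ ψ = [z₁(K₁−1)+z₂(K₂−1)] / [−(K₁−1)(K₂−1)] = 0.3374/0.5581 = 0.605
Then V = ψ·F = 0.6046·438.8 = 265.3 mol/h and L = F − V = 173.5 mol/h.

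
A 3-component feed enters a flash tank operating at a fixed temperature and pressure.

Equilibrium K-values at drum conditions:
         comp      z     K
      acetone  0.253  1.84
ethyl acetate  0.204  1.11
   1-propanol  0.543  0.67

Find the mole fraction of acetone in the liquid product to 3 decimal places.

x_acetone = 0.207

Rachford–Rice: g(ψ) = Σ zᵢ(Kᵢ−1)/(1+ψ(Kᵢ−1)) = 0.
g(0) = ΣzᵢKᵢ − 1 = 0.056 and g(1) = 1 − Σzᵢ/Kᵢ = -0.132, so a root lies in (0, 1).
Newton iteration, ψ⁰ = 0.55:
  ψ = 0.550: g = -0.0524, g' = -0.174 → ψ = 0.249
  ψ = 0.249: g = 0.0024, g' = -0.195 → ψ = 0.261
Converged at ψ = 0.261.
Compositions from xᵢ = zᵢ/(1+ψ(Kᵢ−1)), yᵢ = Kᵢxᵢ:
  acetone: x = 0.207, y = 0.382
  ethyl acetate: x = 0.198, y = 0.220
  1-propanol: x = 0.594, y = 0.398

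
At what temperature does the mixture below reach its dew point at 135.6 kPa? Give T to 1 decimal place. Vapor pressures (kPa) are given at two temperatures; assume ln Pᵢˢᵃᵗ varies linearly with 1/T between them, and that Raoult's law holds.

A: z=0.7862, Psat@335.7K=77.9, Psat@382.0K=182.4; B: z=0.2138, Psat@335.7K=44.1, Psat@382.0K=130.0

Dew-point temperature: Σzᵢ·P/Pᵢˢᵃᵗ(T) = 1. Interpolate ln Pᵢˢᵃᵗ = aᵢ + bᵢ/T.
  T = 335.7 K: ΣzᵢP/Pᵢˢᵃᵗ = 2.0259
  T = 382.0 K: ΣzᵢP/Pᵢˢᵃᵗ = 0.8075
  T = 358.9 K: ΣzᵢP/Pᵢˢᵃᵗ = 1.2387
  T = 370.4 K: ΣzᵢP/Pᵢˢᵃᵗ = 0.9941
  T = 364.6 K: ΣzᵢP/Pᵢˢᵃᵗ = 1.1087
  T = 367.5 K: ΣzᵢP/Pᵢˢᵃᵗ = 1.0494
Interpolating between 367.5 K and 370.4 K gives T ≈ 370.1 K.

T = 370.1 K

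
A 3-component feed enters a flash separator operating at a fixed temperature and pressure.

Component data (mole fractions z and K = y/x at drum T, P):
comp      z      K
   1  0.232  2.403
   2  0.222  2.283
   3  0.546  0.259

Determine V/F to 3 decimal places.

Material balance + equilibrium reduce to Σ zᵢ(Kᵢ−1)/(1+V/F(Kᵢ−1)) = 0.
Check two-phase: ΣzᵢKᵢ = 1.206 > 1 and Σzᵢ/Kᵢ = 2.302 > 1, so g(0) = 0.206 > 0 and g(1) = -1.302 < 0.
Newton iteration, V/F⁰ = 0.57:
  V/F = 0.570: g = -0.3550, g' = -1.161 → V/F = 0.264
  V/F = 0.264: g = -0.0530, g' = -0.910 → V/F = 0.206
Converged at V/F = 0.206.

V/F = 0.206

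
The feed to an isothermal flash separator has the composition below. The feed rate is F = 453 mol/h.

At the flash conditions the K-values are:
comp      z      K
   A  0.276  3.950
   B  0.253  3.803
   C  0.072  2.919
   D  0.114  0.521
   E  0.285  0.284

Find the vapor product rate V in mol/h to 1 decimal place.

V = 344.4 mol/h

Material balance + equilibrium reduce to Σ zᵢ(Kᵢ−1)/(1+ψ(Kᵢ−1)) = 0.
g(0) = ΣzᵢKᵢ − 1 = 1.403 and g(1) = 1 − Σzᵢ/Kᵢ = -0.383, so a root lies in (0, 1).
Newton–Raphson from ψ = 0.41:
  ψ = 0.410: g = 0.4190, g' = -1.339 → ψ = 0.723
  ψ = 0.723: g = 0.0455, g' = -1.197 → ψ = 0.761
  ψ = 0.761: g = -0.0008, g' = -1.244 → ψ = 0.760
Converged at ψ = 0.760.
Then V = ψ·F = 0.7603·453 = 344.4 mol/h and L = F − V = 108.6 mol/h.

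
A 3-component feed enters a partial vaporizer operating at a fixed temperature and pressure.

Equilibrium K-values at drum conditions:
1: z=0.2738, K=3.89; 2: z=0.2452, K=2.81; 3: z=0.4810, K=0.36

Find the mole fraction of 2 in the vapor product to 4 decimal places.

y_2 = 0.3296

Newton iteration, V/F⁰ = 0.5:
  V/F = 0.5000: g = 0.10390, g' = -1.0300 → V/F = 0.6009
  V/F = 0.6009: g = 0.00156, g' = -1.0099 → V/F = 0.6024
Converged at V/F = 0.6024.
Compositions from xᵢ = zᵢ/(1+V/F(Kᵢ−1)), yᵢ = Kᵢxᵢ:
  1: x = 0.0999, y = 0.3886
  2: x = 0.1173, y = 0.3296
  3: x = 0.7828, y = 0.2818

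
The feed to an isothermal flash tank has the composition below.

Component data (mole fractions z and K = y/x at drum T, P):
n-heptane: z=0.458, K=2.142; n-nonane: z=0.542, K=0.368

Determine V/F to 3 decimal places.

Newton iteration, V/F⁰ = 0.5:
  V/F = 0.500: g = -0.1679, g' = -0.705 → V/F = 0.262
  V/F = 0.262: g = -0.0078, g' = -0.665 → V/F = 0.250
Converged at V/F = 0.250.

V/F = 0.250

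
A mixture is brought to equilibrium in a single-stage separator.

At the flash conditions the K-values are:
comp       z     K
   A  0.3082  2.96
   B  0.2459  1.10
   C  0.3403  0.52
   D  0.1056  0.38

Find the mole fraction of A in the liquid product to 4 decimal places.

Rachford–Rice: g(V/F) = Σ zᵢ(Kᵢ−1)/(1+V/F(Kᵢ−1)) = 0.
g(0) = ΣzᵢKᵢ − 1 = 0.3998 and g(1) = 1 − Σzᵢ/Kᵢ = -0.2600, so a root lies in (0, 1).
Newton iteration, V/F⁰ = 0.54:
  V/F = 0.5400: g = -0.00212, g' = -0.5163 → V/F = 0.5359
Converged at V/F = 0.5359.
Compositions from xᵢ = zᵢ/(1+V/F(Kᵢ−1)), yᵢ = Kᵢxᵢ:
  A: x = 0.1503, y = 0.4449
  B: x = 0.2334, y = 0.2567
  C: x = 0.4581, y = 0.2382
  D: x = 0.1581, y = 0.0601

x_A = 0.1503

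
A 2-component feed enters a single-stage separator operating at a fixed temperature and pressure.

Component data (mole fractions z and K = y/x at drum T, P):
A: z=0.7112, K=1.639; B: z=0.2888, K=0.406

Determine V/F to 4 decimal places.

V/F = 0.7454

Rachford–Rice: g(V/F) = Σ zᵢ(Kᵢ−1)/(1+V/F(Kᵢ−1)) = 0.
Feasibility: ΣzᵢKᵢ = 1.2829, Σzᵢ/Kᵢ = 1.1453 — both > 1, two phases present.
Binary case is linear: z₁(K₁−1)(1+V/F(K₂−1)) + z₂(K₂−1)(1+V/F(K₁−1)) = 0
⇒ V/F = [z₁(K₁−1)+z₂(K₂−1)] / [−(K₁−1)(K₂−1)] = 0.28291/0.37957 = 0.7454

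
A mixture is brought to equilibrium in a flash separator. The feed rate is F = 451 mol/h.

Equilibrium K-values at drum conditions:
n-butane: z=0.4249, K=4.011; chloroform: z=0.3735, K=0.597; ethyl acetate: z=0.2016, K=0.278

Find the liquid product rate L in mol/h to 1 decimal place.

L = 180.1 mol/h

Newton–Raphson from V/F = 0.36:
  V/F = 0.3600: g = 0.24118, g' = -1.1619 → V/F = 0.5676
  V/F = 0.5676: g = 0.03050, g' = -0.9286 → V/F = 0.6004
  V/F = 0.6004: g = 0.00013, g' = -0.9216 → V/F = 0.6006
Converged at V/F = 0.6006.
Then V = V/F·F = 0.6006·451 = 270.9 mol/h and L = F − V = 180.1 mol/h.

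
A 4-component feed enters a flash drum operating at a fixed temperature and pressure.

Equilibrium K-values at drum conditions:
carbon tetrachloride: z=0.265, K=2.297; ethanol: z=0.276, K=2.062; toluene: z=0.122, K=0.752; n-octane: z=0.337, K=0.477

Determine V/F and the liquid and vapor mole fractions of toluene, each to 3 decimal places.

Iterate (Newton) starting at V/F = 0.5:
  V/F = 0.500: g = 0.1267, g' = -0.476 → V/F = 0.766
  V/F = 0.766: g = 0.0024, g' = -0.475 → V/F = 0.772
Converged at V/F = 0.772.
Compositions from xᵢ = zᵢ/(1+V/F(Kᵢ−1)), yᵢ = Kᵢxᵢ:
  carbon tetrachloride: x = 0.132, y = 0.304
  ethanol: x = 0.152, y = 0.313
  toluene: x = 0.151, y = 0.113
  n-octane: x = 0.565, y = 0.269

V/F = 0.772, x_toluene = 0.151, y_toluene = 0.113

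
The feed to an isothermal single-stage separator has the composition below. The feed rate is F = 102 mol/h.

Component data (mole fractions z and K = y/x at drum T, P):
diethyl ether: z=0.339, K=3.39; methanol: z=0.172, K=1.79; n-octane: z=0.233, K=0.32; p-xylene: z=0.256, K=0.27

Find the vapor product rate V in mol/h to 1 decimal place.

V = 44.3 mol/h

Iterate (Newton) starting at ψ = 0.5:
  ψ = 0.500: g = -0.0678, g' = -1.043 → ψ = 0.435
Converged at ψ = 0.435.
Then V = ψ·F = 0.4345·102 = 44.3 mol/h and L = F − V = 57.7 mol/h.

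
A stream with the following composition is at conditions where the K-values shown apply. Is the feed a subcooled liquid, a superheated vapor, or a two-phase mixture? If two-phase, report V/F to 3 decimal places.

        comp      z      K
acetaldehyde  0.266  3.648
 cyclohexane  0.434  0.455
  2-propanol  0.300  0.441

two-phase, V/F = 0.206

ΣzᵢKᵢ = 1.300; Σzᵢ/Kᵢ = 1.707.
Both exceed 1, so a two-phase solution exists.
Let ψ = V/F and solve Σ zᵢ(Kᵢ−1)/(1+ψ(Kᵢ−1)) = 0.
Iterate (Newton) starting at ψ = 0.47:
  ψ = 0.470: g = -0.2316, g' = -0.776 → ψ = 0.171
  ψ = 0.171: g = 0.0381, g' = -1.154 → ψ = 0.204
  ψ = 0.204: g = 0.0015, g' = -1.068 → ψ = 0.206
Converged at ψ = 0.206.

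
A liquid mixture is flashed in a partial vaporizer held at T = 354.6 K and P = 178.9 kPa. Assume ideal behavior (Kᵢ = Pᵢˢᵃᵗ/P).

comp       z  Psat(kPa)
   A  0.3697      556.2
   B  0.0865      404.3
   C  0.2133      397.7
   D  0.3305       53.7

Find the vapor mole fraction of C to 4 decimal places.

Raoult's law: Kᵢ = Pᵢˢᵃᵗ/P = Pᵢˢᵃᵗ/178.9.
  K_A = 556.2/178.9 = 3.108999, K_B = 404.3/178.9 = 2.259922, K_C = 397.7/178.9 = 2.223030, K_D = 53.7/178.9 = 0.300168
Material balance + equilibrium reduce to Σ zᵢ(Kᵢ−1)/(1+V/F(Kᵢ−1)) = 0.
Check two-phase: ΣzᵢKᵢ = 1.9183 > 1 and Σzᵢ/Kᵢ = 1.3542 > 1, so g(0) = 0.9183 > 0 and g(1) = -0.3542 < 0.
Newton iteration, V/F⁰ = 0.5:
  V/F = 0.5000: g = 0.25246, g' = -0.9471 → V/F = 0.7665
  V/F = 0.7665: g = -0.01091, g' = -1.1140 → V/F = 0.7568
  V/F = 0.7568: g = -0.00008, g' = -1.0976 → V/F = 0.7567
Converged at V/F = 0.7567.
Compositions from xᵢ = zᵢ/(1+V/F(Kᵢ−1)), yᵢ = Kᵢxᵢ:
  A: x = 0.1424, y = 0.4428
  B: x = 0.0443, y = 0.1001
  C: x = 0.1108, y = 0.2463
  D: x = 0.7025, y = 0.2109

y_C = 0.2463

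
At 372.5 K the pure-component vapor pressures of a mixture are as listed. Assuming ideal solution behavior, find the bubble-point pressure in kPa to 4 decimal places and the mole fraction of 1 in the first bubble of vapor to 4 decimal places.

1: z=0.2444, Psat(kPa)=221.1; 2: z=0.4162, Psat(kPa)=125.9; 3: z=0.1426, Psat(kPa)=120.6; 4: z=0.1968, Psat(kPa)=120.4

At the bubble point ψ → 0, so ΣzᵢKᵢ = 1 with Kᵢ = Pᵢˢᵃᵗ/P ⇒ P = ΣzᵢPᵢˢᵃᵗ.
P = 0.2444·221.1 + 0.4162·125.9 + 0.1426·120.6 + 0.1968·120.4 = 147.3287 kPa
yᵢ = zᵢPᵢˢᵃᵗ/P ⇒ y_1 = 0.2444·221.1/147.3287 = 0.3668

Pbub = 147.3287 kPa, y_1 = 0.3668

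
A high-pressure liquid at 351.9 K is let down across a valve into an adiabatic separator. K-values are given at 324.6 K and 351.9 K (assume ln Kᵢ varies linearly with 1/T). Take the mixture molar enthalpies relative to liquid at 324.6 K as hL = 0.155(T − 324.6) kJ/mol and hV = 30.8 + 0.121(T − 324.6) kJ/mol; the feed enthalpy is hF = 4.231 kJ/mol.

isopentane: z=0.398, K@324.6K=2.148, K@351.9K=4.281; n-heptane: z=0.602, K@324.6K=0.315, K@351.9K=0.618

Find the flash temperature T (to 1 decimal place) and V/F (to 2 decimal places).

Adiabatic flash: solve Rachford–Rice at each trial T, then check hF = ψ·hV(T) + (1−ψ)·hL(T).
  T = 324.6 K: K = (2.148, 0.315), RR gives ψ = 0.057, H_out = 1.744 kJ/mol
  T = 351.9 K: K = (4.281, 0.618), RR gives ψ = 0.858, H_out = 29.874 kJ/mol
  T = 338.2 K: K = (3.071, 0.447), RR gives ψ = 0.429, H_out = 15.112 kJ/mol
  T = 331.4 K: K = (2.578, 0.376), RR gives ψ = 0.257, H_out = 8.903 kJ/mol
  T = 328.0 K: K = (2.355, 0.345), RR gives ψ = 0.163, H_out = 5.534 kJ/mol
  T = 326.3 K: K = (2.250, 0.330), RR gives ψ = 0.112, H_out = 3.706 kJ/mol
Linear interpolation between T = 326.3 (H_out = 3.706) and T = 328.0 (H_out = 5.534) on hF = 4.231 gives T ≈ 326.8 K, at which ψ = 0.13.

T = 326.8 K, V/F = 0.13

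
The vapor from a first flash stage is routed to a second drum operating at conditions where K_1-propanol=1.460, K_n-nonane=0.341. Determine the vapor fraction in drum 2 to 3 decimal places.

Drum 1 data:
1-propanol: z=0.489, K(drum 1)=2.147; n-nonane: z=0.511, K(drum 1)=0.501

Drum 1:
Binary case is linear: z₁(K₁−1)(1+ψ₁(K₂−1)) + z₂(K₂−1)(1+ψ₁(K₁−1)) = 0
⇒ ψ₁ = [z₁(K₁−1)+z₂(K₂−1)] / [−(K₁−1)(K₂−1)] = 0.3059/0.5724 = 0.534
Drum-1 compositions:
  1-propanol: x = 0.303, y = 0.651
  n-nonane: x = 0.697, y = 0.349
Drum-2 feed = drum-1 vapor: z₂ = (0.6509, 0.3491).
Drum 2:
Binary case is linear: z₁(K₁−1)(1+ψ₂(K₂−1)) + z₂(K₂−1)(1+ψ₂(K₁−1)) = 0
⇒ ψ₂ = [z₁(K₁−1)+z₂(K₂−1)] / [−(K₁−1)(K₂−1)] = 0.0693/0.3031 = 0.229
  1-propanol: x = 0.589, y = 0.860
  n-nonane: x = 0.411, y = 0.140

V/F (drum 2) = 0.229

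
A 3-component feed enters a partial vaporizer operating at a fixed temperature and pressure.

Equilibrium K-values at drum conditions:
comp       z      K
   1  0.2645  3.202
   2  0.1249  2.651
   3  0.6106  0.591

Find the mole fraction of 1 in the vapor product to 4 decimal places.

y_1 = 0.3491

Rachford–Rice: g(V/F) = Σ zᵢ(Kᵢ−1)/(1+V/F(Kᵢ−1)) = 0.
g(0) = ΣzᵢKᵢ − 1 = 0.5389 and g(1) = 1 − Σzᵢ/Kᵢ = -0.1629, so a root lies in (0, 1).
Newton iteration, V/F⁰ = 0.63:
  V/F = 0.6300: g = 0.00863, g' = -0.4922 → V/F = 0.6475
  V/F = 0.6475: g = 0.00005, g' = -0.4865 → V/F = 0.6476
Converged at V/F = 0.6476.
Compositions from xᵢ = zᵢ/(1+V/F(Kᵢ−1)), yᵢ = Kᵢxᵢ:
  1: x = 0.1090, y = 0.3491
  2: x = 0.0604, y = 0.1600
  3: x = 0.8306, y = 0.4909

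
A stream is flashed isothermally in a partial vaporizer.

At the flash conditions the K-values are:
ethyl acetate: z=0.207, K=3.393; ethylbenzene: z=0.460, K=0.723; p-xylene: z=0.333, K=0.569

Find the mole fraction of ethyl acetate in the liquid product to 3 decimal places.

Iterate (Newton) starting at β = 0.5:
  β = 0.500: g = -0.1053, g' = -0.394 → β = 0.232
  β = 0.232: g = 0.0226, g' = -0.606 → β = 0.270
  β = 0.270: g = 0.0009, g' = -0.558 → β = 0.271
Converged at β = 0.271.
Compositions from xᵢ = zᵢ/(1+β(Kᵢ−1)), yᵢ = Kᵢxᵢ:
  ethyl acetate: x = 0.125, y = 0.426
  ethylbenzene: x = 0.497, y = 0.360
  p-xylene: x = 0.377, y = 0.215

x_ethyl acetate = 0.125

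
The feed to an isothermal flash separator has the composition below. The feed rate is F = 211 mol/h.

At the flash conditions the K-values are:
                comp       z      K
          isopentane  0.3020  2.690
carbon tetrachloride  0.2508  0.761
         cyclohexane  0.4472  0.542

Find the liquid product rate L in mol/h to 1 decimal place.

Let ψ = V/F and solve Σ zᵢ(Kᵢ−1)/(1+ψ(Kᵢ−1)) = 0.
g(0) = ΣzᵢKᵢ − 1 = 0.2456 and g(1) = 1 − Σzᵢ/Kᵢ = -0.2669, so a root lies in (0, 1).
Newton iteration, ψ⁰ = 0.5:
  ψ = 0.5000: g = -0.05710, g' = -0.4297 → ψ = 0.3671
  ψ = 0.3671: g = 0.00305, g' = -0.4813 → ψ = 0.3734
  ψ = 0.3734: g = 0.00001, g' = -0.4780 → ψ = 0.3735
Converged at ψ = 0.3735.
Then V = ψ·F = 0.3735·211 = 78.8 mol/h and L = F − V = 132.2 mol/h.

L = 132.2 mol/h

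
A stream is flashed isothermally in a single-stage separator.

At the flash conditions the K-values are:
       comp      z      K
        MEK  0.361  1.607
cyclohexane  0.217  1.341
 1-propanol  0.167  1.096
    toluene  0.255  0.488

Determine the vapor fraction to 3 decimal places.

Material balance + equilibrium reduce to Σ zᵢ(Kᵢ−1)/(1+ψ(Kᵢ−1)) = 0.
Feasibility: ΣzᵢKᵢ = 1.179, Σzᵢ/Kᵢ = 1.061 — both > 1, two phases present.
Iterate (Newton) starting at ψ = 0.5:
  ψ = 0.500: g = 0.0711, g' = -0.219 → ψ = 0.825
  ψ = 0.825: g = -0.0074, g' = -0.276 → ψ = 0.798
Converged at ψ = 0.798.

ψ = 0.798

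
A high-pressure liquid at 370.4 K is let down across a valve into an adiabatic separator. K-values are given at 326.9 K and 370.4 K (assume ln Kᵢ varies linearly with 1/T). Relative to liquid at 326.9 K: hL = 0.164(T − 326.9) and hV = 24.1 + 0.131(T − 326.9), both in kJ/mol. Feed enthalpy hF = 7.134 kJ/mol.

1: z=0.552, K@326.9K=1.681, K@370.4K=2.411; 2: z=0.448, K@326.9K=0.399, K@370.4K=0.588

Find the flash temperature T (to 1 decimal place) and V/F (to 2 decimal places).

T = 328.2 K, V/F = 0.29

Adiabatic flash: solve Rachford–Rice at each trial T, then check hF = ψ·hV(T) + (1−ψ)·hL(T).
  T = 326.9 K: K = (1.681, 0.399), RR gives ψ = 0.261, H_out = 6.281 kJ/mol
  T = 370.4 K: K = (2.411, 0.588), RR gives ψ = 1.000, H_out = 29.799 kJ/mol
  T = 348.6 K: K = (2.035, 0.490), RR gives ψ = 0.650, H_out = 18.750 kJ/mol
  T = 337.8 K: K = (1.856, 0.444), RR gives ψ = 0.469, H_out = 12.928 kJ/mol
  T = 332.4 K: K = (1.769, 0.421), RR gives ψ = 0.371, H_out = 9.780 kJ/mol
  T = 329.6 K: K = (1.724, 0.410), RR gives ψ = 0.317, H_out = 8.044 kJ/mol
  T = 328.2 K: K = (1.702, 0.404), RR gives ψ = 0.288, H_out = 7.142 kJ/mol
Linear interpolation between T = 326.9 (H_out = 6.281) and T = 328.2 (H_out = 7.142) on hF = 7.134 gives T ≈ 328.2 K, at which ψ = 0.29.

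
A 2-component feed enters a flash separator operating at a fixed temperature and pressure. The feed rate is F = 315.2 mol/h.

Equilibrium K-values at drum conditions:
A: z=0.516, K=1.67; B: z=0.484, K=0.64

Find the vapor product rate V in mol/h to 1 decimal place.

Rachford–Rice: g(ψ) = Σ zᵢ(Kᵢ−1)/(1+ψ(Kᵢ−1)) = 0.
Check two-phase: ΣzᵢKᵢ = 1.171 > 1 and Σzᵢ/Kᵢ = 1.065 > 1, so g(0) = 0.171 > 0 and g(1) = -0.065 < 0.
Binary case is linear: z₁(K₁−1)(1+ψ(K₂−1)) + z₂(K₂−1)(1+ψ(K₁−1)) = 0
⇒ ψ = [z₁(K₁−1)+z₂(K₂−1)] / [−(K₁−1)(K₂−1)] = 0.1715/0.2412 = 0.711
Then V = ψ·F = 0.7109·315.2 = 224.1 mol/h and L = F − V = 91.1 mol/h.

V = 224.1 mol/h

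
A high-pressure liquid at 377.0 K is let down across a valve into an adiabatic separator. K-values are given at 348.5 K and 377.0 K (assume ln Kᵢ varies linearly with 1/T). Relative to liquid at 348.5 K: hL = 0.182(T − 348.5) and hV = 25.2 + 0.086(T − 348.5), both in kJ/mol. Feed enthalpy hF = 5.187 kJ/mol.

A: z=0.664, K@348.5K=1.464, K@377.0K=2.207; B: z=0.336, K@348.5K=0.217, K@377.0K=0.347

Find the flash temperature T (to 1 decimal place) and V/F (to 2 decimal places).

T = 350.4 K, V/F = 0.19

Adiabatic flash: solve Rachford–Rice at each trial T, then check hF = ψ·hV(T) + (1−ψ)·hL(T).
  T = 348.5 K: K = (1.464, 0.217), RR gives ψ = 0.124, H_out = 3.122 kJ/mol
  T = 377.0 K: K = (2.207, 0.347), RR gives ψ = 0.738, H_out = 21.776 kJ/mol
  T = 362.8 K: K = (1.813, 0.277), RR gives ψ = 0.506, H_out = 14.648 kJ/mol
  T = 355.6 K: K = (1.632, 0.246), RR gives ψ = 0.348, H_out = 9.831 kJ/mol
  T = 352.1 K: K = (1.548, 0.231), RR gives ψ = 0.250, H_out = 6.871 kJ/mol
  T = 350.3 K: K = (1.505, 0.224), RR gives ψ = 0.191, H_out = 5.106 kJ/mol
Linear interpolation between T = 350.3 (H_out = 5.106) and T = 352.1 (H_out = 6.871) on hF = 5.187 gives T ≈ 350.4 K, at which ψ = 0.19.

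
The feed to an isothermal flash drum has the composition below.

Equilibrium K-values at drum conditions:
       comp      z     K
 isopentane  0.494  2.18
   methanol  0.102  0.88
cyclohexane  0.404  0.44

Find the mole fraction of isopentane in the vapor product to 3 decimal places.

y_isopentane = 0.641

Iterate (Newton) starting at ψ = 0.5:
  ψ = 0.500: g = 0.0394, g' = -0.518 → ψ = 0.576
Converged at ψ = 0.576.
Compositions from xᵢ = zᵢ/(1+ψ(Kᵢ−1)), yᵢ = Kᵢxᵢ:
  isopentane: x = 0.294, y = 0.641
  methanol: x = 0.110, y = 0.096
  cyclohexane: x = 0.596, y = 0.262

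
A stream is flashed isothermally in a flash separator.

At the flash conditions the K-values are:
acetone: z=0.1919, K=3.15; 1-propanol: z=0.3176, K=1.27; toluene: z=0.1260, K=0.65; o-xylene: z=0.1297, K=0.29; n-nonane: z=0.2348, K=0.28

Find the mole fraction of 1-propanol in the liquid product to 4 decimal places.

x_1-propanol = 0.2994

Let β = V/F and solve Σ zᵢ(Kᵢ−1)/(1+β(Kᵢ−1)) = 0.
Check two-phase: ΣzᵢKᵢ = 1.1931 > 1 and Σzᵢ/Kᵢ = 1.7907 > 1, so g(0) = 0.1931 > 0 and g(1) = -0.7907 < 0.
Iterate (Newton) starting at β = 0.5:
  β = 0.5000: g = -0.18599, g' = -0.7010 → β = 0.2347
  β = 0.2347: g = -0.00711, g' = -0.7010 → β = 0.2245
  β = 0.2245: g = 0.00003, g' = -0.7080 → β = 0.2246
Converged at β = 0.2246.
Compositions from xᵢ = zᵢ/(1+β(Kᵢ−1)), yᵢ = Kᵢxᵢ:
  acetone: x = 0.1294, y = 0.4076
  1-propanol: x = 0.2994, y = 0.3803
  toluene: x = 0.1367, y = 0.0889
  o-xylene: x = 0.1543, y = 0.0447
  n-nonane: x = 0.2801, y = 0.0784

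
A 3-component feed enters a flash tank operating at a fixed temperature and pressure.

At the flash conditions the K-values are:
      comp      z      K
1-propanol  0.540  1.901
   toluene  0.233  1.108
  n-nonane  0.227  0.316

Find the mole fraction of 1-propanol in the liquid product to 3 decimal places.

Material balance + equilibrium reduce to Σ zᵢ(Kᵢ−1)/(1+ψ(Kᵢ−1)) = 0.
Feasibility: ΣzᵢKᵢ = 1.356, Σzᵢ/Kᵢ = 1.213 — both > 1, two phases present.
Iterate (Newton) starting at ψ = 0.5:
  ψ = 0.500: g = 0.1233, g' = -0.456 → ψ = 0.770
  ψ = 0.770: g = -0.0178, g' = -0.630 → ψ = 0.742
  ψ = 0.742: g = -0.0005, g' = -0.598 → ψ = 0.741
Converged at ψ = 0.741.
Compositions from xᵢ = zᵢ/(1+ψ(Kᵢ−1)), yᵢ = Kᵢxᵢ:
  1-propanol: x = 0.324, y = 0.615
  toluene: x = 0.216, y = 0.239
  n-nonane: x = 0.461, y = 0.146

x_1-propanol = 0.324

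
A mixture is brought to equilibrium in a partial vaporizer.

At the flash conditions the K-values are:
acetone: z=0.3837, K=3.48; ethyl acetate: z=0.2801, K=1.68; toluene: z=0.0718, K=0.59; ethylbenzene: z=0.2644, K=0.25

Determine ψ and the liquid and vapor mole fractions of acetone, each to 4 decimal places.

Rachford–Rice: g(ψ) = Σ zᵢ(Kᵢ−1)/(1+ψ(Kᵢ−1)) = 0.
Check two-phase: ΣzᵢKᵢ = 1.9143 > 1 and Σzᵢ/Kᵢ = 1.4563 > 1, so g(0) = 0.9143 > 0 and g(1) = -0.4563 < 0.
Newton iteration, ψ⁰ = 0.5:
  ψ = 0.5000: g = 0.21264, g' = -0.9423 → ψ = 0.7257
  ψ = 0.7257: g = -0.00959, g' = -1.0996 → ψ = 0.7169
Converged at ψ = 0.7169.
Compositions from xᵢ = zᵢ/(1+ψ(Kᵢ−1)), yᵢ = Kᵢxᵢ:
  acetone: x = 0.1381, y = 0.4807
  ethyl acetate: x = 0.1883, y = 0.3164
  toluene: x = 0.1017, y = 0.0600
  ethylbenzene: x = 0.5719, y = 0.1430

ψ = 0.7169, x_acetone = 0.1381, y_acetone = 0.4807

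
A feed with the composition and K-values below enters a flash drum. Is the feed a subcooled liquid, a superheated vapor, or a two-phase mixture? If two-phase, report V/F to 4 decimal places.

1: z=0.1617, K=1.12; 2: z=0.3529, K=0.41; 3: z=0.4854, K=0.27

subcooled liquid

ΣzᵢKᵢ = 0.4569; Σzᵢ/Kᵢ = 2.8029.
Since ΣzᵢKᵢ < 1 the mixture is below its bubble point — single liquid phase.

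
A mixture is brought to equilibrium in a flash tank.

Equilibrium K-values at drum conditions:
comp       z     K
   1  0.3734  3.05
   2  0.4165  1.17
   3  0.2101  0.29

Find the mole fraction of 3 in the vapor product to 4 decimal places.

Let ψ = V/F and solve Σ zᵢ(Kᵢ−1)/(1+ψ(Kᵢ−1)) = 0.
Feasibility: ΣzᵢKᵢ = 1.6871, Σzᵢ/Kᵢ = 1.2029 — both > 1, two phases present.
Iterate (Newton) starting at ψ = 0.38:
  ψ = 0.3800: g = 0.29250, g' = -0.7051 → ψ = 0.7948
  ψ = 0.7948: g = 0.01109, g' = -0.7943 → ψ = 0.8088
  ψ = 0.8088: g = -0.00015, g' = -0.8157 → ψ = 0.8086
Converged at ψ = 0.8086.
Compositions from xᵢ = zᵢ/(1+ψ(Kᵢ−1)), yᵢ = Kᵢxᵢ:
  1: x = 0.1405, y = 0.4285
  2: x = 0.3662, y = 0.4284
  3: x = 0.4933, y = 0.1431

y_3 = 0.1431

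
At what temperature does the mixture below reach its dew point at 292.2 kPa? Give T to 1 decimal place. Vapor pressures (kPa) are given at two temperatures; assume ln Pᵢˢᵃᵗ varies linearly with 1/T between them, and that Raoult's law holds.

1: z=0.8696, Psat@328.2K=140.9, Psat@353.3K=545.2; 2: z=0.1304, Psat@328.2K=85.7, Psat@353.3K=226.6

T = 343.8 K

Dew-point temperature: Σzᵢ·P/Pᵢˢᵃᵗ(T) = 1. Interpolate ln Pᵢˢᵃᵗ = aᵢ + bᵢ/T.
  T = 328.2 K: ΣzᵢP/Pᵢˢᵃᵗ = 2.2480
  T = 353.3 K: ΣzᵢP/Pᵢˢᵃᵗ = 0.6342
  T = 340.8 K: ΣzᵢP/Pᵢˢᵃᵗ = 1.1599
  T = 347.1 K: ΣzᵢP/Pᵢˢᵃᵗ = 0.8503
  T = 344.0 K: ΣzᵢP/Pᵢˢᵃᵗ = 0.9891
  T = 342.4 K: ΣzᵢP/Pᵢˢᵃᵗ = 1.0706
Interpolating between 342.4 K and 344.0 K gives T ≈ 343.8 K.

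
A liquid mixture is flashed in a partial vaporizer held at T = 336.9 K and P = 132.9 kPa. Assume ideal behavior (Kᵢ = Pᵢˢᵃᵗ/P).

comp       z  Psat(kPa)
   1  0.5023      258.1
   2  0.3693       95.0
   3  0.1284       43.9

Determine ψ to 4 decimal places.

ψ = 0.6797

Raoult's law: Kᵢ = Pᵢˢᵃᵗ/P = Pᵢˢᵃᵗ/132.9.
  K_1 = 258.1/132.9 = 1.942062, K_2 = 95.0/132.9 = 0.714823, K_3 = 43.9/132.9 = 0.330324
Material balance + equilibrium reduce to Σ zᵢ(Kᵢ−1)/(1+ψ(Kᵢ−1)) = 0.
Feasibility: ΣzᵢKᵢ = 1.2819, Σzᵢ/Kᵢ = 1.1640 — both > 1, two phases present.
Iterate (Newton) starting at ψ = 0.61:
  ψ = 0.6100: g = 0.02764, g' = -0.3884 → ψ = 0.6812
  ψ = 0.6812: g = -0.00058, g' = -0.4064 → ψ = 0.6797
Converged at ψ = 0.6797.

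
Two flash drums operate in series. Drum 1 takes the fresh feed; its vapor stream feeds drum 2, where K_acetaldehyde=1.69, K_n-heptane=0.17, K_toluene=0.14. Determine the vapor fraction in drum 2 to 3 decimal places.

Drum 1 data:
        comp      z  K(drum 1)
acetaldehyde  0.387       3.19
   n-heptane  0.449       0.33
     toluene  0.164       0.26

Drum 1:
Rachford–Rice: g(ψ₁) = Σ zᵢ(Kᵢ−1)/(1+ψ₁(Kᵢ−1)) = 0.
Check two-phase: ΣzᵢKᵢ = 1.425 > 1 and Σzᵢ/Kᵢ = 2.113 > 1, so g(0) = 0.425 > 0 and g(1) = -1.113 < 0.
Newton iteration, ψ₁⁰ = 0.38:
  ψ₁ = 0.380: g = -0.1098, g' = -1.089 → ψ₁ = 0.279
  ψ₁ = 0.279: g = 0.0030, g' = -1.162 → ψ₁ = 0.282
Converged at ψ₁ = 0.282.
Drum-1 compositions:
  acetaldehyde: x = 0.239, y = 0.763
  n-heptane: x = 0.553, y = 0.183
  toluene: x = 0.207, y = 0.054
Drum-2 feed = drum-1 vapor: z₂ = (0.7635, 0.1826, 0.0539).
Drum 2:
Newton–Raphson from ψ₂ = 0.53:
  ψ₂ = 0.530: g = 0.0300, g' = -0.731 → ψ₂ = 0.571
  ψ₂ = 0.571: g = -0.0013, g' = -0.796 → ψ₂ = 0.569
Converged at ψ₂ = 0.569.
  acetaldehyde: x = 0.548, y = 0.926
  n-heptane: x = 0.346, y = 0.059
  toluene: x = 0.106, y = 0.015

V/F (drum 2) = 0.569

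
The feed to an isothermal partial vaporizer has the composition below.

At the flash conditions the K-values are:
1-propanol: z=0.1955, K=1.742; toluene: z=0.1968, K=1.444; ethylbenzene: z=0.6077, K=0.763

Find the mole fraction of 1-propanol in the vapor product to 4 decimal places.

Material balance + equilibrium reduce to Σ zᵢ(Kᵢ−1)/(1+β(Kᵢ−1)) = 0.
Feasibility: ΣzᵢKᵢ = 1.0884, Σzᵢ/Kᵢ = 1.0450 — both > 1, two phases present.
Newton–Raphson from β = 0.5:
  β = 0.5000: g = 0.01393, g' = -0.1272 → β = 0.6095
  β = 0.6095: g = 0.00031, g' = -0.1217 → β = 0.6121
Converged at β = 0.6121.
Compositions from xᵢ = zᵢ/(1+β(Kᵢ−1)), yᵢ = Kᵢxᵢ:
  1-propanol: x = 0.1344, y = 0.2342
  toluene: x = 0.1547, y = 0.2235
  ethylbenzene: x = 0.7108, y = 0.5424

y_1-propanol = 0.2342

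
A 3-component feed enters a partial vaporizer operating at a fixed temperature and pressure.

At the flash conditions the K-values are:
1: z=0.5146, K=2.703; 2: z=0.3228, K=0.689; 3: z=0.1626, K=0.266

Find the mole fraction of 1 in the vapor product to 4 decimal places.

y_1 = 0.6178

Material balance + equilibrium reduce to Σ zᵢ(Kᵢ−1)/(1+V/F(Kᵢ−1)) = 0.
Feasibility: ΣzᵢKᵢ = 1.6566, Σzᵢ/Kᵢ = 1.2702 — both > 1, two phases present.
Newton–Raphson from V/F = 0.35:
  V/F = 0.3500: g = 0.27582, g' = -0.7838 → V/F = 0.7019
  V/F = 0.7019: g = 0.02460, g' = -0.7335 → V/F = 0.7354
  V/F = 0.7354: g = -0.00043, g' = -0.7603 → V/F = 0.7349
Converged at V/F = 0.7349.
Compositions from xᵢ = zᵢ/(1+V/F(Kᵢ−1)), yᵢ = Kᵢxᵢ:
  1: x = 0.2286, y = 0.6178
  2: x = 0.4184, y = 0.2883
  3: x = 0.3530, y = 0.0939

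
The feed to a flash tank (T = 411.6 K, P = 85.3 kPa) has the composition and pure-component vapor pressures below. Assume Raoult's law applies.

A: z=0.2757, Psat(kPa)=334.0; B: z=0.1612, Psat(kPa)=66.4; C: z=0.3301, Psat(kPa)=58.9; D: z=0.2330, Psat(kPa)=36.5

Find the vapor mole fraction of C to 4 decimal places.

Raoult's law: Kᵢ = Pᵢˢᵃᵗ/P = Pᵢˢᵃᵗ/85.3.
  K_A = 334.0/85.3 = 3.915592, K_B = 66.4/85.3 = 0.778429, K_C = 58.9/85.3 = 0.690504, K_D = 36.5/85.3 = 0.427902
Newton iteration, ψ⁰ = 0.5:
  ψ = 0.5000: g = -0.02069, g' = -0.5918 → ψ = 0.4650
  ψ = 0.4650: g = 0.00042, g' = -0.6168 → ψ = 0.4657
Converged at ψ = 0.4657.
Compositions from xᵢ = zᵢ/(1+ψ(Kᵢ−1)), yᵢ = Kᵢxᵢ:
  A: x = 0.1169, y = 0.4578
  B: x = 0.1797, y = 0.1399
  C: x = 0.3857, y = 0.2663
  D: x = 0.3176, y = 0.1359

y_C = 0.2663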